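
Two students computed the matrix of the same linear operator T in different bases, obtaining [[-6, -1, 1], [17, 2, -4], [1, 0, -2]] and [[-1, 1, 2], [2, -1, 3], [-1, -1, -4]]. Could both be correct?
Two matrices over a field are similar if and only if they have the same invariant factors.

Both A and B have characteristic polynomial (x + 2)^3 and minimal polynomial (x + 2)^3. Computing further, both have invariant factors (x + 2)^3. Hence A and B are similar.

Yes.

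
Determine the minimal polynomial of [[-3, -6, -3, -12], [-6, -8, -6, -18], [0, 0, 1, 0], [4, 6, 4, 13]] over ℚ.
m_A(x) = x(x - 1)^2

The characteristic polynomial factors as x(x - 1)^3. The minimal polynomial is ∏(x - λ)^{k_λ} where k_λ is the size of the largest Jordan block at λ.

For λ = 0: rank(A) = 3, and the largest Jordan block has size 1 (the smallest k with rank(A^k) = rank(A^(k+1))).
For λ = 1: rank(A - I) = 2, and the largest Jordan block has size 2 (the smallest k with rank((A - I)^k) = rank((A - I)^(k+1))).

So m_A(x) = x(x - 1)^2.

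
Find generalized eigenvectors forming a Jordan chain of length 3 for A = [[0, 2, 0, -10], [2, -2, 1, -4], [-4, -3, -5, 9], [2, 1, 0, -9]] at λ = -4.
v_1 = [[0, 0, 1, 0]]^T, v_2 = [[0, 1, -1, 0]]^T, v_3 = [[2, 1, -2, 1]]^T

We seek v_1 ∈ ker((A + 4I)^3) \ ker((A + 4I)^2), then set v_{i+1} = (A + 4I) v_i.

One such chain is v_1 = [[0, 0, 1, 0]]^T, v_2 = [[0, 1, -1, 0]]^T, v_3 = [[2, 1, -2, 1]]^T. Check: (A + 4I) v_3 = [[0, 0, 0, 0]]^T = 0.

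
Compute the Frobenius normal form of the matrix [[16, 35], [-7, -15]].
R = [[0, -5], [1, 1]]

The invariant factors of A (the non-unit diagonal entries of the Smith normal form of xI - A over ℚ[x]) are x^2 - x + 5, each dividing the next. The characteristic polynomial is their product, x^2 - x + 5.

The rational canonical form is the block-diagonal matrix of companion matrices C(f_i):
R = [[0, -5], [1, 1]].

Note the characteristic polynomial does not split into linear factors over ℚ, so A has no Jordan form over ℚ; the rational canonical form exists over any field.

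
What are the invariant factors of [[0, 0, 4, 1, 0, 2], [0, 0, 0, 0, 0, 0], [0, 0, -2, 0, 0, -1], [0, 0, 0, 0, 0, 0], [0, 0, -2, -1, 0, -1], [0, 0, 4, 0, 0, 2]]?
The Jordan structure of A has elementary divisors x^2, x^2, x, x. Arranging the block sizes at each eigenvalue in decreasing order and taking row products gives the invariant factors.

Invariant factors (smallest first, each dividing the next): x, x, x^2, x^2.

Check: the last factor x^2 is the minimal polynomial, and the product x^6 is the characteristic polynomial.

x, x, x^2, x^2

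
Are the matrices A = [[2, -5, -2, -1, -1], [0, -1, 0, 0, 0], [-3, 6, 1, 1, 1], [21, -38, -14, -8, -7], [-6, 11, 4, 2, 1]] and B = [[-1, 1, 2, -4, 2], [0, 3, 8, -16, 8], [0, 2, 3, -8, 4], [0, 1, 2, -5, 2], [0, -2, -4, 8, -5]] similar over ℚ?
Both have characteristic polynomial (x + 1)^5 and minimal polynomial (x + 1)^2. But rank(A + I) = 2 for A while rank(B + I) = 1 for B, so the number of Jordan blocks at λ = -1 differs. A and B are not similar.

No.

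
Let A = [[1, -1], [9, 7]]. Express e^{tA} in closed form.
e^{tA} = [[(1 - 3*t)*e^{4*t}, -t*e^{4*t}], [9*t*e^{4*t}, (3*t + 1)*e^{4*t}]]

A has Jordan form J = [[4, 1], [0, 4]] with A = PJP^{-1}, so e^{tA} = P e^{tJ} P^{-1}.

For a Jordan block J_k(λ), e^{tJ_k(λ)} = e^{λt} · (I + tN + t^2 N^2/2! + ... + t^{k-1} N^{k-1}/(k-1)!) where N is the nilpotent superdiagonal part.

Assembling the blocks and conjugating back gives the entries of e^{tA} as shown above.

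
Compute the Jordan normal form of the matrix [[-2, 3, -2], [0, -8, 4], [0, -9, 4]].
The characteristic polynomial is det(xI - A) = (x + 2)^3, so the eigenvalues are -2 (algebraic multiplicity 3).

For λ = -2: rank(A + 2I) = 1, rank((A + 2I)^2) = 0. The eigenspace has dimension 3 - 1 = 2, so there are 2 Jordan blocks; the rank sequence gives block sizes [2, 1].

Assembling the blocks gives the Jordan form J above.

J = [[-2, 1, 0], [0, -2, 0], [0, 0, -2]]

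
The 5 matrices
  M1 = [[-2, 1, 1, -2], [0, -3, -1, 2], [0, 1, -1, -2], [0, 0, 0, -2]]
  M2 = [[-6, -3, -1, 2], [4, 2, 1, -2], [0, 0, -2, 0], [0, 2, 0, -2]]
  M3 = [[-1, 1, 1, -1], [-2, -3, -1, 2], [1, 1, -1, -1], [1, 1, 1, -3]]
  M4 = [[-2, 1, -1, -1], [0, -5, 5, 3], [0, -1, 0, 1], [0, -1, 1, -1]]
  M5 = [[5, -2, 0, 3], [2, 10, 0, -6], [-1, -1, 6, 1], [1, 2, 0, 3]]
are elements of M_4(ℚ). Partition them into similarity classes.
3 classes: {M1}, {M2, M3, M4}, {M5}

Characteristic polynomials: χ_{M1} = (x + 2)^4, χ_{M2} = (x + 2)^4, χ_{M3} = (x + 2)^4, χ_{M4} = (x + 2)^4, χ_{M5} = (x - 6)^4.

{M1}: invariant factors x + 2, x + 2, (x + 2)^2.

{M2, M3, M4}: invariant factors x + 2, (x + 2)^3.

{M5}: invariant factors (x - 6)^2, (x - 6)^2.

Matrices are similar if and only if their invariant-factor lists agree; the partition into similarity classes is {M1}, {M2, M3, M4}, {M5}.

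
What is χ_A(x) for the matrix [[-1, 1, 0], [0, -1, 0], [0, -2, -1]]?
xI - A = [[x + 1, -1, 0], [0, x + 1, 0], [0, 2, x + 1]].

Expanding det(xI - A) along the first row:
det(xI - A) = + (x + 1)·det([[x + 1, 0], [2, x + 1]]) - (-1)·det([[0, 0], [0, x + 1]]) + (0)·det([[0, x + 1], [0, 2]]).

Evaluating gives χ_A(x) = x^3 + 3x^2 + 3x + 1 = (x + 1)^3.

χ_A(x) = (x + 1)^3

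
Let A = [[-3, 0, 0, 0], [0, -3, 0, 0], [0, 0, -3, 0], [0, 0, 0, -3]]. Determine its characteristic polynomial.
χ_A(x) = (x + 3)^4

xI - A = [[x + 3, 0, 0, 0], [0, x + 3, 0, 0], [0, 0, x + 3, 0], [0, 0, 0, x + 3]].

Expanding det(xI - A) along the first row:
det(xI - A) = + (x + 3)·det([[x + 3, 0, 0], [0, x + 3, 0], [0, 0, x + 3]]) - (0)·det([[0, 0, 0], [0, x + 3, 0], [0, 0, x + 3]]) + (0)·det([[0, x + 3, 0], [0, 0, 0], [0, 0, x + 3]]) - (0)·det([[0, x + 3, 0], [0, 0, x + 3], [0, 0, 0]]).

Evaluating gives χ_A(x) = x^4 + 12x^3 + 54x^2 + 108x + 81 = (x + 3)^4.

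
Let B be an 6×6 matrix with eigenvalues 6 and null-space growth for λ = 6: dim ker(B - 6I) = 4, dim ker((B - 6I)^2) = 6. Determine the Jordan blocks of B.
λ = 6: successive nullity increments [4, 2] count blocks of size ≥ k; block sizes are [2, 2, 1, 1].

Jordan blocks: (6, 2), (6, 2), (6, 1), (6, 1)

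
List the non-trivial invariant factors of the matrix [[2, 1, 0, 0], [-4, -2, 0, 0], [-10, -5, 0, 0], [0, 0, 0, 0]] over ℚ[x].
x, x, x^2

The Jordan structure of A has elementary divisors x^2, x, x. Arranging the block sizes at each eigenvalue in decreasing order and taking row products gives the invariant factors.

Invariant factors (smallest first, each dividing the next): x, x, x^2.

Check: the last factor x^2 is the minimal polynomial, and the product x^4 is the characteristic polynomial.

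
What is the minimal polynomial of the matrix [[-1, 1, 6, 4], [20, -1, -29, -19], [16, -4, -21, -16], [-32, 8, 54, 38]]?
m_A(x) = (x - 6)(x - 3)^3

The characteristic polynomial factors as (x - 6)(x - 3)^3. The minimal polynomial is ∏(x - λ)^{k_λ} where k_λ is the size of the largest Jordan block at λ.

For λ = 3: rank(A - 3I) = 3, and the largest Jordan block has size 3 (the smallest k with rank((A - 3I)^k) = rank((A - 3I)^(k+1))).
For λ = 6: rank(A - 6I) = 3, and the largest Jordan block has size 1 (the smallest k with rank((A - 6I)^k) = rank((A - 6I)^(k+1))).

So m_A(x) = (x - 6)(x - 3)^3.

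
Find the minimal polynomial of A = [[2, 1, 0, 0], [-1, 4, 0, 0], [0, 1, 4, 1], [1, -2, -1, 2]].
m_A(x) = (x - 3)^2

The characteristic polynomial factors as (x - 3)^4. The minimal polynomial is ∏(x - λ)^{k_λ} where k_λ is the size of the largest Jordan block at λ.

For λ = 3: rank(A - 3I) = 2, and the largest Jordan block has size 2 (the smallest k with rank((A - 3I)^k) = rank((A - 3I)^(k+1))).

So m_A(x) = (x - 3)^2.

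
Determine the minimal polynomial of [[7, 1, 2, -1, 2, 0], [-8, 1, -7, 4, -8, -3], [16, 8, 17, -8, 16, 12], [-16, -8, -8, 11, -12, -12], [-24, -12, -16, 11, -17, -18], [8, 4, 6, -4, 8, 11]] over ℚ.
m_A(x) = (x - 5)^3

The characteristic polynomial factors as (x - 5)^6. The minimal polynomial is ∏(x - λ)^{k_λ} where k_λ is the size of the largest Jordan block at λ.

For λ = 5: rank(A - 5I) = 3, and the largest Jordan block has size 3 (the smallest k with rank((A - 5I)^k) = rank((A - 5I)^(k+1))).

So m_A(x) = (x - 5)^3.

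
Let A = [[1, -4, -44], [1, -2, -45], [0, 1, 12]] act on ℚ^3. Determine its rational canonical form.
R = [[0, 0, 25], [1, 0, -35], [0, 1, 11]]

The invariant factors of A (the non-unit diagonal entries of the Smith normal form of xI - A over ℚ[x]) are (x - 5)^2(x - 1), each dividing the next. The characteristic polynomial is their product, (x - 5)^2(x - 1).

The rational canonical form is the block-diagonal matrix of companion matrices C(f_i):
R = [[0, 0, 25], [1, 0, -35], [0, 1, 11]].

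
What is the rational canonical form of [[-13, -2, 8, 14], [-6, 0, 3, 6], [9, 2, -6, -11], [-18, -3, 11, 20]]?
The invariant factors of A (the non-unit diagonal entries of the Smith normal form of xI - A over ℚ[x]) are (x - 1)(x^3 - x - 3), each dividing the next. The characteristic polynomial is their product, (x - 1)(x^3 - x - 3).

The rational canonical form is the block-diagonal matrix of companion matrices C(f_i):
R = [[0, 0, 0, -3], [1, 0, 0, 2], [0, 1, 0, 1], [0, 0, 1, 1]].

Note the characteristic polynomial does not split into linear factors over ℚ, so A has no Jordan form over ℚ; the rational canonical form exists over any field.

R = [[0, 0, 0, -3], [1, 0, 0, 2], [0, 1, 0, 1], [0, 0, 1, 1]]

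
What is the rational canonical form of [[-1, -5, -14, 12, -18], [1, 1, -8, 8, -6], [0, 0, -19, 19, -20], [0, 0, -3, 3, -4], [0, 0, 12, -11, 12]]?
R = [[0, -4, 0, 0, 0], [1, 0, 0, 0, 0], [0, 0, 0, 0, -16], [0, 0, 1, 0, -4], [0, 0, 0, 1, -4]]

The invariant factors of A (the non-unit diagonal entries of the Smith normal form of xI - A over ℚ[x]) are x^2 + 4, (x + 4)(x^2 + 4), each dividing the next. The characteristic polynomial is their product, (x + 4)(x^2 + 4)^2.

The rational canonical form is the block-diagonal matrix of companion matrices C(f_i):
R = [[0, -4, 0, 0, 0], [1, 0, 0, 0, 0], [0, 0, 0, 0, -16], [0, 0, 1, 0, -4], [0, 0, 0, 1, -4]].

Note the characteristic polynomial does not split into linear factors over ℚ, so A has no Jordan form over ℚ; the rational canonical form exists over any field.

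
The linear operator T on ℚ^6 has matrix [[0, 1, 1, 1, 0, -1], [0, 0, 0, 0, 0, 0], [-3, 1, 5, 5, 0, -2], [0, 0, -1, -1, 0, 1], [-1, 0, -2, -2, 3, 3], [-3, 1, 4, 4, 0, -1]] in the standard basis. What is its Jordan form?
The characteristic polynomial is det(xI - A) = x^4(x - 3)^2, so the eigenvalues are 0 (algebraic multiplicity 4), 3 (algebraic multiplicity 2).

For λ = 0: rank(A) = 4, rank(A^2) = 2. The eigenspace has dimension 6 - 4 = 2, so there are 2 Jordan blocks; the rank sequence gives block sizes [2, 2].

For λ = 3: rank(A - 3I) = 5, rank((A - 3I)^2) = 4. The eigenspace has dimension 6 - 5 = 1, so there is 1 Jordan block; the rank sequence gives block sizes [2].

Assembling the blocks gives the Jordan form J above.

J = [[0, 1, 0, 0, 0, 0], [0, 0, 0, 0, 0, 0], [0, 0, 0, 1, 0, 0], [0, 0, 0, 0, 0, 0], [0, 0, 0, 0, 3, 1], [0, 0, 0, 0, 0, 3]]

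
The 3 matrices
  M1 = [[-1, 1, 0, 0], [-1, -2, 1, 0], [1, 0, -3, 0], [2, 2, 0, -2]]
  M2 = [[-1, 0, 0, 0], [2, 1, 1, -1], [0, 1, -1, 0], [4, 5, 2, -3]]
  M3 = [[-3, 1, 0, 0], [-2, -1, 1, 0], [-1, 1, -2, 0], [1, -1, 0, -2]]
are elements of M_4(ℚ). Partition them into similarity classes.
Characteristic polynomials: χ_{M1} = (x + 2)^4, χ_{M2} = (x + 1)^4, χ_{M3} = (x + 2)^4.

{M1, M3}: invariant factors x + 2, (x + 2)^3.

{M2}: invariant factors x + 1, (x + 1)^3.

Matrices are similar if and only if their invariant-factor lists agree; the partition into similarity classes is {M1, M3}, {M2}.

2 classes: {M1, M3}, {M2}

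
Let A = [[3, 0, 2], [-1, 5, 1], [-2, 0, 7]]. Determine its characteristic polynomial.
χ_A(x) = (x - 5)^3

xI - A = [[x - 3, 0, -2], [1, x - 5, -1], [2, 0, x - 7]].

Expanding det(xI - A) along the first row:
det(xI - A) = + (x - 3)·det([[x - 5, -1], [0, x - 7]]) - (0)·det([[1, -1], [2, x - 7]]) + (-2)·det([[1, x - 5], [2, 0]]).

Evaluating gives χ_A(x) = x^3 - 15x^2 + 75x - 125 = (x - 5)^3.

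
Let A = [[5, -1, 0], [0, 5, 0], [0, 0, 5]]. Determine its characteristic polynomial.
χ_A(x) = (x - 5)^3

xI - A = [[x - 5, 1, 0], [0, x - 5, 0], [0, 0, x - 5]].

Expanding det(xI - A) along the first row:
det(xI - A) = + (x - 5)·det([[x - 5, 0], [0, x - 5]]) - (1)·det([[0, 0], [0, x - 5]]) + (0)·det([[0, x - 5], [0, 0]]).

Evaluating gives χ_A(x) = x^3 - 15x^2 + 75x - 125 = (x - 5)^3.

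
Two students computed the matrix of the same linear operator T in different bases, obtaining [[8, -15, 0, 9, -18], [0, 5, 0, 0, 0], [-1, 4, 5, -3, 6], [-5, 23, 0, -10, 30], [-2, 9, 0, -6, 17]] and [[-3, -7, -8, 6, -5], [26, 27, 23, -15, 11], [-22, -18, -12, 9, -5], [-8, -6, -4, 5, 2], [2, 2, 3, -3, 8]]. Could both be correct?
Yes.

Two matrices over a field are similar if and only if they have the same invariant factors.

Both A and B have characteristic polynomial (x - 5)^5 and minimal polynomial (x - 5)^2. Computing further, both have invariant factors x - 5, (x - 5)^2, (x - 5)^2. Hence A and B are similar.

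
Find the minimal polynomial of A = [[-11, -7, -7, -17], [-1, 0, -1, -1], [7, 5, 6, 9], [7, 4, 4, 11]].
The characteristic polynomial factors as (x - 2)^2(x - 1)^2. The minimal polynomial is ∏(x - λ)^{k_λ} where k_λ is the size of the largest Jordan block at λ.

For λ = 1: rank(A - I) = 2, and the largest Jordan block has size 1 (the smallest k with rank((A - I)^k) = rank((A - I)^(k+1))).
For λ = 2: rank(A - 2I) = 3, and the largest Jordan block has size 2 (the smallest k with rank((A - 2I)^k) = rank((A - 2I)^(k+1))).

So m_A(x) = (x - 2)^2(x - 1).

m_A(x) = (x - 2)^2(x - 1)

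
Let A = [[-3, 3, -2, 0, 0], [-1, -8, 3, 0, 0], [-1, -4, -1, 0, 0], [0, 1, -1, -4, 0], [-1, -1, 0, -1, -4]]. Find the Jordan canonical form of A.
The characteristic polynomial is det(xI - A) = (x + 4)^5, so the eigenvalues are -4 (algebraic multiplicity 5).

For λ = -4: rank(A + 4I) = 3, rank((A + 4I)^2) = 1, rank((A + 4I)^3) = 0. The eigenspace has dimension 5 - 3 = 2, so there are 2 Jordan blocks; the rank sequence gives block sizes [3, 2].

Assembling the blocks gives the Jordan form J above.

J = [[-4, 1, 0, 0, 0], [0, -4, 1, 0, 0], [0, 0, -4, 0, 0], [0, 0, 0, -4, 1], [0, 0, 0, 0, -4]]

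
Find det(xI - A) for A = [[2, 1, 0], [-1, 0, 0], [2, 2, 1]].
χ_A(x) = (x - 1)^3

xI - A = [[x - 2, -1, 0], [1, x, 0], [-2, -2, x - 1]].

Expanding det(xI - A) along the first row:
det(xI - A) = + (x - 2)·det([[x, 0], [-2, x - 1]]) - (-1)·det([[1, 0], [-2, x - 1]]) + (0)·det([[1, x], [-2, -2]]).

Evaluating gives χ_A(x) = x^3 - 3x^2 + 3x - 1 = (x - 1)^3.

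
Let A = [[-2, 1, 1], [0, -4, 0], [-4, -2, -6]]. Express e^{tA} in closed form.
A has Jordan form J = [[-4, 1, 0], [0, -4, 0], [0, 0, -4]] with A = PJP^{-1}, so e^{tA} = P e^{tJ} P^{-1}.

For a Jordan block J_k(λ), e^{tJ_k(λ)} = e^{λt} · (I + tN + t^2 N^2/2! + ... + t^{k-1} N^{k-1}/(k-1)!) where N is the nilpotent superdiagonal part.

Assembling the blocks and conjugating back gives the entries of e^{tA} as shown above.

e^{tA} = [[(2*t + 1)*e^{-4*t}, t*e^{-4*t}, t*e^{-4*t}], [0, e^{-4*t}, 0], [-4*t*e^{-4*t}, -2*t*e^{-4*t}, (1 - 2*t)*e^{-4*t}]]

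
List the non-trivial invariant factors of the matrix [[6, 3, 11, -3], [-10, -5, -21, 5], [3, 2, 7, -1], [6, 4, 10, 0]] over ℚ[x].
x - 2, (x - 2)^3

The Jordan structure of A has elementary divisors (x - 2)^3, (x - 2). Arranging the block sizes at each eigenvalue in decreasing order and taking row products gives the invariant factors.

Invariant factors (smallest first, each dividing the next): x - 2, (x - 2)^3.

Check: the last factor (x - 2)^3 is the minimal polynomial, and the product (x - 2)^4 is the characteristic polynomial.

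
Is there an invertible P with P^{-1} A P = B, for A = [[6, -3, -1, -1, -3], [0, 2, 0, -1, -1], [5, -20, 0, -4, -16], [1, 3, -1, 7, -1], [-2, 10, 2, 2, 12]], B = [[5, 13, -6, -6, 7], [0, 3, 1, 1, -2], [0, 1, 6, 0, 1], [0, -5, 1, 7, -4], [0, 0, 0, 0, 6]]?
Two matrices over a field are similar if and only if they have the same invariant factors.

Both A and B have characteristic polynomial (x - 6)^2(x - 5)^3 and minimal polynomial (x - 6)(x - 5)^3. Computing further, both have invariant factors x - 6, (x - 6)(x - 5)^3. Hence A and B are similar.

Yes.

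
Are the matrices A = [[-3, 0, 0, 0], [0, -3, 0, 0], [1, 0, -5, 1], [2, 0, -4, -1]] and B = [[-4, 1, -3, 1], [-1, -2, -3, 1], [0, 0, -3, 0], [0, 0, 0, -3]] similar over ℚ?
Two matrices over a field are similar if and only if they have the same invariant factors.

Both A and B have characteristic polynomial (x + 3)^4 and minimal polynomial (x + 3)^2. Computing further, both have invariant factors x + 3, x + 3, (x + 3)^2. Hence A and B are similar.

Yes.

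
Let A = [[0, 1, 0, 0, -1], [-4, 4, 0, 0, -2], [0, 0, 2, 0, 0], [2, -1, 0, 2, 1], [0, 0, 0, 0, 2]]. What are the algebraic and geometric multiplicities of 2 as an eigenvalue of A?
The characteristic polynomial is (x - 2)^5, so the factor x - 2 appears with exponent 5: the algebraic multiplicity is 5.

rank(A - 2I) = 1, so the eigenspace has dimension 5 - 1 = 4: the geometric multiplicity is 4.

Since 4 < 5, A is not diagonalizable.

algebraic multiplicity 5, geometric multiplicity 4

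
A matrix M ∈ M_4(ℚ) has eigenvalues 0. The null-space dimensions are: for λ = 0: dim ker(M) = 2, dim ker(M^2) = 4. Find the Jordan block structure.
λ = 0: successive nullity increments [2, 2] count blocks of size ≥ k; block sizes are [2, 2].

Jordan blocks: (0, 2), (0, 2)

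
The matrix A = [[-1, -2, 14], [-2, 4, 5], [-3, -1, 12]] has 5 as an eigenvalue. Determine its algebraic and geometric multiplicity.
algebraic multiplicity 3, geometric multiplicity 1

The characteristic polynomial is (x - 5)^3, so the factor x - 5 appears with exponent 3: the algebraic multiplicity is 3.

rank(A - 5I) = 2, so the eigenspace has dimension 3 - 2 = 1: the geometric multiplicity is 1.

Since 1 < 3, A is not diagonalizable.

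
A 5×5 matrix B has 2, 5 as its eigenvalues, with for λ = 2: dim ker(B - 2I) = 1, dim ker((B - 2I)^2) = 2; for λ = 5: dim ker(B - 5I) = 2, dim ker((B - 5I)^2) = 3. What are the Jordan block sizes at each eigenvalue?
λ = 2: successive nullity increments [1, 1] count blocks of size ≥ k; block sizes are [2].
λ = 5: successive nullity increments [2, 1] count blocks of size ≥ k; block sizes are [2, 1].

Jordan blocks: (2, 2), (5, 2), (5, 1)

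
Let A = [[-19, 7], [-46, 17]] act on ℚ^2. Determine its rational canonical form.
The invariant factors of A (the non-unit diagonal entries of the Smith normal form of xI - A over ℚ[x]) are x^2 + 2x - 1, each dividing the next. The characteristic polynomial is their product, x^2 + 2x - 1.

The rational canonical form is the block-diagonal matrix of companion matrices C(f_i):
R = [[0, 1], [1, -2]].

Note the characteristic polynomial does not split into linear factors over ℚ, so A has no Jordan form over ℚ; the rational canonical form exists over any field.

R = [[0, 1], [1, -2]]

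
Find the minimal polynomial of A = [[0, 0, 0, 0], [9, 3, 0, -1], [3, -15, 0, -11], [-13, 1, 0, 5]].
The characteristic polynomial factors as x^2(x - 4)^2. The minimal polynomial is ∏(x - λ)^{k_λ} where k_λ is the size of the largest Jordan block at λ.

For λ = 0: rank(A) = 2, and the largest Jordan block has size 1 (the smallest k with rank(A^k) = rank(A^(k+1))).
For λ = 4: rank(A - 4I) = 3, and the largest Jordan block has size 2 (the smallest k with rank((A - 4I)^k) = rank((A - 4I)^(k+1))).

So m_A(x) = x(x - 4)^2.

m_A(x) = x(x - 4)^2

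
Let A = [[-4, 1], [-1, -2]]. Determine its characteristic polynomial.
χ_A(x) = (x + 3)^2

xI - A = [[x + 4, -1], [1, x + 2]].

Expanding det(xI - A) along the first row:
det(xI - A) = + (x + 4)·det([[x + 2]]) - (-1)·det([[1]]).

Evaluating gives χ_A(x) = x^2 + 6x + 9 = (x + 3)^2.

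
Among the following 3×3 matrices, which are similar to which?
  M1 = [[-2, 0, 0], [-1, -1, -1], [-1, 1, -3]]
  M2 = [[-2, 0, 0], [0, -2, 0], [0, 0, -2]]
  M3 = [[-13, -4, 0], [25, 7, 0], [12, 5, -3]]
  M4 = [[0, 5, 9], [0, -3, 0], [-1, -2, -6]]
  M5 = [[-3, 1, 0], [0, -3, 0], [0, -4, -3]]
Characteristic polynomials: χ_{M1} = (x + 2)^3, χ_{M2} = (x + 2)^3, χ_{M3} = (x + 3)^3, χ_{M4} = (x + 3)^3, χ_{M5} = (x + 3)^3.

{M1}: invariant factors x + 2, (x + 2)^2.

{M2}: invariant factors x + 2, x + 2, x + 2.

{M3, M4}: invariant factors (x + 3)^3.

{M5}: invariant factors x + 3, (x + 3)^2.

Matrices are similar if and only if their invariant-factor lists agree; the partition into similarity classes is {M1}, {M2}, {M3, M4}, {M5}.

4 classes: {M1}, {M2}, {M3, M4}, {M5}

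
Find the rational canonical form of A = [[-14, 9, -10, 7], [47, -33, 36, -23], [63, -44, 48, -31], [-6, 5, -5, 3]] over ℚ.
R = [[0, 0, 0, -1], [1, 0, 0, -4], [0, 1, 0, -2], [0, 0, 1, 4]]

The invariant factors of A (the non-unit diagonal entries of the Smith normal form of xI - A over ℚ[x]) are (x^2 - 2x - 1)^2, each dividing the next. The characteristic polynomial is their product, (x^2 - 2x - 1)^2.

The rational canonical form is the block-diagonal matrix of companion matrices C(f_i):
R = [[0, 0, 0, -1], [1, 0, 0, -4], [0, 1, 0, -2], [0, 0, 1, 4]].

Note the characteristic polynomial does not split into linear factors over ℚ, so A has no Jordan form over ℚ; the rational canonical form exists over any field.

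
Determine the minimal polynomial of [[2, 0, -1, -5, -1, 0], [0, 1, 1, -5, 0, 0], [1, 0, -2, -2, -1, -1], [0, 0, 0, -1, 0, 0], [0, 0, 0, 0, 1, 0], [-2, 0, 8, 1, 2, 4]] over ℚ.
m_A(x) = (x - 2)(x - 1)^3(x + 1)

The characteristic polynomial factors as (x - 2)(x - 1)^4(x + 1). The minimal polynomial is ∏(x - λ)^{k_λ} where k_λ is the size of the largest Jordan block at λ.

For λ = -1: rank(A + I) = 5, and the largest Jordan block has size 1 (the smallest k with rank((A + I)^k) = rank((A + I)^(k+1))).
For λ = 1: rank(A - I) = 4, and the largest Jordan block has size 3 (the smallest k with rank((A - I)^k) = rank((A - I)^(k+1))).
For λ = 2: rank(A - 2I) = 5, and the largest Jordan block has size 1 (the smallest k with rank((A - 2I)^k) = rank((A - 2I)^(k+1))).

So m_A(x) = (x - 2)(x - 1)^3(x + 1).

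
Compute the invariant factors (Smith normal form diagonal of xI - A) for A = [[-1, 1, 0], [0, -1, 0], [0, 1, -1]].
The Jordan structure of A has elementary divisors (x + 1)^2, (x + 1). Arranging the block sizes at each eigenvalue in decreasing order and taking row products gives the invariant factors.

Invariant factors (smallest first, each dividing the next): x + 1, (x + 1)^2.

Check: the last factor (x + 1)^2 is the minimal polynomial, and the product (x + 1)^3 is the characteristic polynomial.

x + 1, (x + 1)^2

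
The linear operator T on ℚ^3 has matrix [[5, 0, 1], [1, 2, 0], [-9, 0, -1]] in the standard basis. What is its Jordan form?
The characteristic polynomial is det(xI - A) = (x - 2)^3, so the eigenvalues are 2 (algebraic multiplicity 3).

For λ = 2: rank(A - 2I) = 2, rank((A - 2I)^2) = 1, rank((A - 2I)^3) = 0. The eigenspace has dimension 3 - 2 = 1, so there is 1 Jordan block; the rank sequence gives block sizes [3].

Assembling the blocks gives the Jordan form J above.

J = [[2, 1, 0], [0, 2, 1], [0, 0, 2]]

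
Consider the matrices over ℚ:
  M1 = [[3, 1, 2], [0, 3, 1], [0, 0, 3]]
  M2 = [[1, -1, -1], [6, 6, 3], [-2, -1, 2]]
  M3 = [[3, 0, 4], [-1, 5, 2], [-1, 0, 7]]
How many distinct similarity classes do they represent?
Characteristic polynomials: χ_{M1} = (x - 3)^3, χ_{M2} = (x - 3)^3, χ_{M3} = (x - 5)^3.

{M1}: invariant factors (x - 3)^3.

{M2}: invariant factors x - 3, (x - 3)^2.

{M3}: invariant factors x - 5, (x - 5)^2.

Matrices are similar if and only if their invariant-factor lists agree; the partition into similarity classes is {M1}, {M2}, {M3}.

3 classes: {M1}, {M2}, {M3}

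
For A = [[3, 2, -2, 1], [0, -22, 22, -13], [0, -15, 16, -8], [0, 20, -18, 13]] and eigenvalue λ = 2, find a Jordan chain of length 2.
We seek v_1 ∈ ker((A - 2I)^2) \ ker(A - 2I), then set v_{i+1} = (A - 2I) v_i.

One such chain is v_1 = [[0, 1, 1, 0]]^T, v_2 = [[0, -2, -1, 2]]^T. Check: (A - 2I) v_2 = [[0, 0, 0, 0]]^T = 0.

v_1 = [[0, 1, 1, 0]]^T, v_2 = [[0, -2, -1, 2]]^T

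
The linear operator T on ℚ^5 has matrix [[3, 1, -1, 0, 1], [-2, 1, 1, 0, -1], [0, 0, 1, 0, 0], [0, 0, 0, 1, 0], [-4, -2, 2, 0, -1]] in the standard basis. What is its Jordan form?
The characteristic polynomial is det(xI - A) = (x - 1)^5, so the eigenvalues are 1 (algebraic multiplicity 5).

For λ = 1: rank(A - I) = 2, rank((A - I)^2) = 1, rank((A - I)^3) = 0. The eigenspace has dimension 5 - 2 = 3, so there are 3 Jordan blocks; the rank sequence gives block sizes [3, 1, 1].

Assembling the blocks gives the Jordan form J above.

J = [[1, 1, 0, 0, 0], [0, 1, 1, 0, 0], [0, 0, 1, 0, 0], [0, 0, 0, 1, 0], [0, 0, 0, 0, 1]]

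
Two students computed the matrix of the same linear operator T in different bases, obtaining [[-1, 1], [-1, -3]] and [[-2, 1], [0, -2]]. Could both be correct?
Two matrices over a field are similar if and only if they have the same invariant factors.

Both A and B have characteristic polynomial (x + 2)^2 and minimal polynomial (x + 2)^2. Computing further, both have invariant factors (x + 2)^2. Hence A and B are similar.

Yes.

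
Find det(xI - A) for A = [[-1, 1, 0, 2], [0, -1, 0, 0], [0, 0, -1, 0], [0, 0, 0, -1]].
xI - A = [[x + 1, -1, 0, -2], [0, x + 1, 0, 0], [0, 0, x + 1, 0], [0, 0, 0, x + 1]].

Expanding det(xI - A) along the first row:
det(xI - A) = + (x + 1)·det([[x + 1, 0, 0], [0, x + 1, 0], [0, 0, x + 1]]) - (-1)·det([[0, 0, 0], [0, x + 1, 0], [0, 0, x + 1]]) + (0)·det([[0, x + 1, 0], [0, 0, 0], [0, 0, x + 1]]) - (-2)·det([[0, x + 1, 0], [0, 0, x + 1], [0, 0, 0]]).

Evaluating gives χ_A(x) = x^4 + 4x^3 + 6x^2 + 4x + 1 = (x + 1)^4.

χ_A(x) = (x + 1)^4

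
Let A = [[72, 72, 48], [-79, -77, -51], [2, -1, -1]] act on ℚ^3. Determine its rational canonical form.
R = [[0, 0, 24], [1, 0, -2], [0, 1, -6]]

The invariant factors of A (the non-unit diagonal entries of the Smith normal form of xI - A over ℚ[x]) are (x + 4)(x^2 + 2x - 6), each dividing the next. The characteristic polynomial is their product, (x + 4)(x^2 + 2x - 6).

The rational canonical form is the block-diagonal matrix of companion matrices C(f_i):
R = [[0, 0, 24], [1, 0, -2], [0, 1, -6]].

Note the characteristic polynomial does not split into linear factors over ℚ, so A has no Jordan form over ℚ; the rational canonical form exists over any field.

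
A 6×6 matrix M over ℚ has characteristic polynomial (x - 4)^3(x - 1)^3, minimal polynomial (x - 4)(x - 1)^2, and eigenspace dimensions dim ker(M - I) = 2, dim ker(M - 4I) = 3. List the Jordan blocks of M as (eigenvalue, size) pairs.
Jordan blocks: (1, 2), (1, 1), (4, 1), (4, 1), (4, 1)

λ = 1: algebraic multiplicity 3 (exponent in χ_M), largest block size 2 (exponent in m_M), 2 blocks (geometric multiplicity). These force block sizes [2, 1].
λ = 4: algebraic multiplicity 3 (exponent in χ_M), largest block size 1 (exponent in m_M), 3 blocks (geometric multiplicity). These force block sizes [1, 1, 1].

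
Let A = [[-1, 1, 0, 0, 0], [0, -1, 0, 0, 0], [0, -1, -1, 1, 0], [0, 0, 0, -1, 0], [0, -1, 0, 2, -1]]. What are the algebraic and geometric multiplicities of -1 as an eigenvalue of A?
algebraic multiplicity 5, geometric multiplicity 3

The characteristic polynomial is (x + 1)^5, so the factor x + 1 appears with exponent 5: the algebraic multiplicity is 5.

rank(A + I) = 2, so the eigenspace has dimension 5 - 2 = 3: the geometric multiplicity is 3.

Since 3 < 5, A is not diagonalizable.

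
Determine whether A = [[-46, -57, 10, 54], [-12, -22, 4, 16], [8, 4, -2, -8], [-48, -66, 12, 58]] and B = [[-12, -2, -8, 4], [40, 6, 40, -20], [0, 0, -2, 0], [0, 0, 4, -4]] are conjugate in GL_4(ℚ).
No.

Both have characteristic polynomial (x + 2)^2(x + 4)^2, but the minimal polynomial of A is (x + 2)(x + 4)^2 while the minimal polynomial of B is (x + 2)(x + 4). The minimal polynomial is a similarity invariant, so A and B are not similar.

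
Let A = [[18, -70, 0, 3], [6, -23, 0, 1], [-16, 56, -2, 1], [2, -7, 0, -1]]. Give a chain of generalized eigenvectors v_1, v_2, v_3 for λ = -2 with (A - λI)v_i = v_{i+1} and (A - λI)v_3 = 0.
v_1 = [[6, 2, -8, 1]]^T, v_2 = [[-17, -5, 17, -1]]^T, v_3 = [[7, 2, -9, 0]]^T

We seek v_1 ∈ ker((A + 2I)^3) \ ker((A + 2I)^2), then set v_{i+1} = (A + 2I) v_i.

One such chain is v_1 = [[6, 2, -8, 1]]^T, v_2 = [[-17, -5, 17, -1]]^T, v_3 = [[7, 2, -9, 0]]^T. Check: (A + 2I) v_3 = [[0, 0, 0, 0]]^T = 0.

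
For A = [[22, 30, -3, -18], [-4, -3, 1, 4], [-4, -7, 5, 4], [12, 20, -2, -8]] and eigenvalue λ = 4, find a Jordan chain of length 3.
v_1 = [[0, 0, 1, 0]]^T, v_2 = [[-3, 1, 1, -2]]^T, v_3 = [[9, -2, -2, 6]]^T

We seek v_1 ∈ ker((A - 4I)^3) \ ker((A - 4I)^2), then set v_{i+1} = (A - 4I) v_i.

One such chain is v_1 = [[0, 0, 1, 0]]^T, v_2 = [[-3, 1, 1, -2]]^T, v_3 = [[9, -2, -2, 6]]^T. Check: (A - 4I) v_3 = [[0, 0, 0, 0]]^T = 0.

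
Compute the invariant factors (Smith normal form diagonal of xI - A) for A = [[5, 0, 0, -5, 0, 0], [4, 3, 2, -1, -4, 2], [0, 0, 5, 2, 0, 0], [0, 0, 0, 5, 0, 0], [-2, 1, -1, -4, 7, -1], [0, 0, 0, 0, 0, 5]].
x - 5, x - 5, x - 5, (x - 5)^3

The Jordan structure of A has elementary divisors (x - 5)^3, (x - 5), (x - 5), (x - 5). Arranging the block sizes at each eigenvalue in decreasing order and taking row products gives the invariant factors.

Invariant factors (smallest first, each dividing the next): x - 5, x - 5, x - 5, (x - 5)^3.

Check: the last factor (x - 5)^3 is the minimal polynomial, and the product (x - 5)^6 is the characteristic polynomial.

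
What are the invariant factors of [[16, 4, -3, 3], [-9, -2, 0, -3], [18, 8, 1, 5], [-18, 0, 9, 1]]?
The Jordan structure of A has elementary divisors (x - 4)^2, (x - 4)^2. Arranging the block sizes at each eigenvalue in decreasing order and taking row products gives the invariant factors.

Invariant factors (smallest first, each dividing the next): (x - 4)^2, (x - 4)^2.

Check: the last factor (x - 4)^2 is the minimal polynomial, and the product (x - 4)^4 is the characteristic polynomial.

(x - 4)^2, (x - 4)^2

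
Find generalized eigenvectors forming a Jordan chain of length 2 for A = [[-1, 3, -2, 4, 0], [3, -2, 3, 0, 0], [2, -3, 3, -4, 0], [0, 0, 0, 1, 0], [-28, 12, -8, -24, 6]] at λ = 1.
v_1 = [[-2, 1, 3, 0, -8]]^T, v_2 = [[1, 0, -1, 0, 4]]^T

We seek v_1 ∈ ker((A - I)^2) \ ker(A - I), then set v_{i+1} = (A - I) v_i.

One such chain is v_1 = [[-2, 1, 3, 0, -8]]^T, v_2 = [[1, 0, -1, 0, 4]]^T. Check: (A - I) v_2 = [[0, 0, 0, 0, 0]]^T = 0.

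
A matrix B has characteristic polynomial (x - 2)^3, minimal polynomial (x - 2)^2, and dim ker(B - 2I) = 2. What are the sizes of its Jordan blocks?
Jordan blocks: (2, 2), (2, 1)

λ = 2: algebraic multiplicity 3 (exponent in χ_B), largest block size 2 (exponent in m_B), 2 blocks (geometric multiplicity). These force block sizes [2, 1].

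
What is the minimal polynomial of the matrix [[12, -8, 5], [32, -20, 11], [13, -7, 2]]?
The characteristic polynomial factors as (x + 2)^3. The minimal polynomial is ∏(x - λ)^{k_λ} where k_λ is the size of the largest Jordan block at λ.

For λ = -2: rank(A + 2I) = 2, and the largest Jordan block has size 3 (the smallest k with rank((A + 2I)^k) = rank((A + 2I)^(k+1))).

So m_A(x) = (x + 2)^3.

m_A(x) = (x + 2)^3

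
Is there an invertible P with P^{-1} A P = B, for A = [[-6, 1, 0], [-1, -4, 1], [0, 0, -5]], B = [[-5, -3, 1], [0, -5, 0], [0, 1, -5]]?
Yes.

Two matrices over a field are similar if and only if they have the same invariant factors.

Both A and B have characteristic polynomial (x + 5)^3 and minimal polynomial (x + 5)^3. Computing further, both have invariant factors (x + 5)^3. Hence A and B are similar.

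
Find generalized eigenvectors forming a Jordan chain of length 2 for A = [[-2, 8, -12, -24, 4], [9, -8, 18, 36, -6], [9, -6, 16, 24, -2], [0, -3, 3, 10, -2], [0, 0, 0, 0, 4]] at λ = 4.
v_1 = [[0, 1, 4, -2, -2]]^T, v_2 = [[0, 0, -2, 1, 0]]^T

We seek v_1 ∈ ker((A - 4I)^2) \ ker(A - 4I), then set v_{i+1} = (A - 4I) v_i.

One such chain is v_1 = [[0, 1, 4, -2, -2]]^T, v_2 = [[0, 0, -2, 1, 0]]^T. Check: (A - 4I) v_2 = [[0, 0, 0, 0, 0]]^T = 0.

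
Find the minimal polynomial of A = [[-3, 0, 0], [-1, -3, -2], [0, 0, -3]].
m_A(x) = (x + 3)^2

The characteristic polynomial factors as (x + 3)^3. The minimal polynomial is ∏(x - λ)^{k_λ} where k_λ is the size of the largest Jordan block at λ.

For λ = -3: rank(A + 3I) = 1, and the largest Jordan block has size 2 (the smallest k with rank((A + 3I)^k) = rank((A + 3I)^(k+1))).

So m_A(x) = (x + 3)^2.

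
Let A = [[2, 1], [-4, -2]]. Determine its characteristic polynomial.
xI - A = [[x - 2, -1], [4, x + 2]].

Expanding det(xI - A) along the first row:
det(xI - A) = + (x - 2)·det([[x + 2]]) - (-1)·det([[4]]).

Evaluating gives χ_A(x) = x^2.

χ_A(x) = x^2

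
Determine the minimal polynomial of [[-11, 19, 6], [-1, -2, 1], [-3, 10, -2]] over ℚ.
m_A(x) = (x + 5)^3

The characteristic polynomial factors as (x + 5)^3. The minimal polynomial is ∏(x - λ)^{k_λ} where k_λ is the size of the largest Jordan block at λ.

For λ = -5: rank(A + 5I) = 2, and the largest Jordan block has size 3 (the smallest k with rank((A + 5I)^k) = rank((A + 5I)^(k+1))).

So m_A(x) = (x + 5)^3.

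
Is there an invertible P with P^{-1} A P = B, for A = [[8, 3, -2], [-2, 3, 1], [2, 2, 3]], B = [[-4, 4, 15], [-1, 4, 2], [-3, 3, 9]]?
No.

trace(A) = 14 but trace(B) = 9. The trace is a similarity invariant, so A and B are not similar.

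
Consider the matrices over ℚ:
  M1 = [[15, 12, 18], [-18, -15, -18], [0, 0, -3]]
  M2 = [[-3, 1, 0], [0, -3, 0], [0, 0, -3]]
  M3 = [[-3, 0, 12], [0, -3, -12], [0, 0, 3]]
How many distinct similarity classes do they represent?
Characteristic polynomials: χ_{M1} = (x - 3)(x + 3)^2, χ_{M2} = (x + 3)^3, χ_{M3} = (x - 3)(x + 3)^2.

{M1, M3}: invariant factors x + 3, (x - 3)(x + 3).

{M2}: invariant factors x + 3, (x + 3)^2.

Matrices are similar if and only if their invariant-factor lists agree; the partition into similarity classes is {M1, M3}, {M2}.

2 classes: {M1, M3}, {M2}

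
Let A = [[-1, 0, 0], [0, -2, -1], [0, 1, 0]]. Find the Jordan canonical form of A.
J = [[-1, 1, 0], [0, -1, 0], [0, 0, -1]]

The characteristic polynomial is det(xI - A) = (x + 1)^3, so the eigenvalues are -1 (algebraic multiplicity 3).

For λ = -1: rank(A + I) = 1, rank((A + I)^2) = 0. The eigenspace has dimension 3 - 1 = 2, so there are 2 Jordan blocks; the rank sequence gives block sizes [2, 1].

Assembling the blocks gives the Jordan form J above.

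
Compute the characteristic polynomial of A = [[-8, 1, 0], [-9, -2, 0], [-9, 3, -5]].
χ_A(x) = (x + 5)^3

xI - A = [[x + 8, -1, 0], [9, x + 2, 0], [9, -3, x + 5]].

Expanding det(xI - A) along the first row:
det(xI - A) = + (x + 8)·det([[x + 2, 0], [-3, x + 5]]) - (-1)·det([[9, 0], [9, x + 5]]) + (0)·det([[9, x + 2], [9, -3]]).

Evaluating gives χ_A(x) = x^3 + 15x^2 + 75x + 125 = (x + 5)^3.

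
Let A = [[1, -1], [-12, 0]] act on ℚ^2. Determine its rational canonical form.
The invariant factors of A (the non-unit diagonal entries of the Smith normal form of xI - A over ℚ[x]) are (x - 4)(x + 3), each dividing the next. The characteristic polynomial is their product, (x - 4)(x + 3).

The rational canonical form is the block-diagonal matrix of companion matrices C(f_i):
R = [[0, 12], [1, 1]].

R = [[0, 12], [1, 1]]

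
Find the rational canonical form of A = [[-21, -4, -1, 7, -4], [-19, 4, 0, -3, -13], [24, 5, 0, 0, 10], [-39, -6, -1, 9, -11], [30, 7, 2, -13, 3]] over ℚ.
The invariant factors of A (the non-unit diagonal entries of the Smith normal form of xI - A over ℚ[x]) are (x - 3)(x^2 + 4x - 1)^2, each dividing the next. The characteristic polynomial is their product, (x - 3)(x^2 + 4x - 1)^2.

The rational canonical form is the block-diagonal matrix of companion matrices C(f_i):
R = [[0, 0, 0, 0, 3], [1, 0, 0, 0, -25], [0, 1, 0, 0, 50], [0, 0, 1, 0, 10], [0, 0, 0, 1, -5]].

Note the characteristic polynomial does not split into linear factors over ℚ, so A has no Jordan form over ℚ; the rational canonical form exists over any field.

R = [[0, 0, 0, 0, 3], [1, 0, 0, 0, -25], [0, 1, 0, 0, 50], [0, 0, 1, 0, 10], [0, 0, 0, 1, -5]]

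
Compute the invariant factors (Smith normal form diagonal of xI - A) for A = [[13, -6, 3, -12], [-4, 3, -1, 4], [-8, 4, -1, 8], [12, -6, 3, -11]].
x - 1, x - 1, (x - 1)^2

The Jordan structure of A has elementary divisors (x - 1)^2, (x - 1), (x - 1). Arranging the block sizes at each eigenvalue in decreasing order and taking row products gives the invariant factors.

Invariant factors (smallest first, each dividing the next): x - 1, x - 1, (x - 1)^2.

Check: the last factor (x - 1)^2 is the minimal polynomial, and the product (x - 1)^4 is the characteristic polynomial.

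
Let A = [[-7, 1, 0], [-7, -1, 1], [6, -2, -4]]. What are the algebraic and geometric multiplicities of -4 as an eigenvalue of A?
The characteristic polynomial is (x + 4)^3, so the factor x + 4 appears with exponent 3: the algebraic multiplicity is 3.

rank(A + 4I) = 2, so the eigenspace has dimension 3 - 2 = 1: the geometric multiplicity is 1.

Since 1 < 3, A is not diagonalizable.

algebraic multiplicity 3, geometric multiplicity 1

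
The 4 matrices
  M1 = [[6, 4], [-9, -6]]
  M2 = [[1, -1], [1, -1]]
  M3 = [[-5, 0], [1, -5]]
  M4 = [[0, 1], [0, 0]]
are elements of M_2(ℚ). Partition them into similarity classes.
Characteristic polynomials: χ_{M1} = x^2, χ_{M2} = x^2, χ_{M3} = (x + 5)^2, χ_{M4} = x^2.

{M1, M2, M4}: invariant factors x^2.

{M3}: invariant factors (x + 5)^2.

Matrices are similar if and only if their invariant-factor lists agree; the partition into similarity classes is {M1, M2, M4}, {M3}.

2 classes: {M1, M2, M4}, {M3}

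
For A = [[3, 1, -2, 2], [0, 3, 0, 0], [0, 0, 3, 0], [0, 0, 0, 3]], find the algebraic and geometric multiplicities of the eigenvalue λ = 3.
algebraic multiplicity 4, geometric multiplicity 3

The characteristic polynomial is (x - 3)^4, so the factor x - 3 appears with exponent 4: the algebraic multiplicity is 4.

rank(A - 3I) = 1, so the eigenspace has dimension 4 - 1 = 3: the geometric multiplicity is 3.

Since 3 < 4, A is not diagonalizable.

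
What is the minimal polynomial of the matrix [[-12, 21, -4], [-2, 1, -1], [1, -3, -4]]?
m_A(x) = (x + 5)^3

The characteristic polynomial factors as (x + 5)^3. The minimal polynomial is ∏(x - λ)^{k_λ} where k_λ is the size of the largest Jordan block at λ.

For λ = -5: rank(A + 5I) = 2, and the largest Jordan block has size 3 (the smallest k with rank((A + 5I)^k) = rank((A + 5I)^(k+1))).

So m_A(x) = (x + 5)^3.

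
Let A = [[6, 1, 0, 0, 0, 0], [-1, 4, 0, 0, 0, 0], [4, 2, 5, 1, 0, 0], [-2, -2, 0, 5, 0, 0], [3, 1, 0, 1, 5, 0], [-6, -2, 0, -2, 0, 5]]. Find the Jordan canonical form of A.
J = [[5, 1, 0, 0, 0, 0], [0, 5, 0, 0, 0, 0], [0, 0, 5, 1, 0, 0], [0, 0, 0, 5, 0, 0], [0, 0, 0, 0, 5, 0], [0, 0, 0, 0, 0, 5]]

The characteristic polynomial is det(xI - A) = (x - 5)^6, so the eigenvalues are 5 (algebraic multiplicity 6).

For λ = 5: rank(A - 5I) = 2, rank((A - 5I)^2) = 0. The eigenspace has dimension 6 - 2 = 4, so there are 4 Jordan blocks; the rank sequence gives block sizes [2, 2, 1, 1].

Assembling the blocks gives the Jordan form J above.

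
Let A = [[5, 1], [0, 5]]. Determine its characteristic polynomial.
xI - A = [[x - 5, -1], [0, x - 5]].

Expanding det(xI - A) along the first row:
det(xI - A) = + (x - 5)·det([[x - 5]]) - (-1)·det([[0]]).

Evaluating gives χ_A(x) = x^2 - 10x + 25 = (x - 5)^2.

χ_A(x) = (x - 5)^2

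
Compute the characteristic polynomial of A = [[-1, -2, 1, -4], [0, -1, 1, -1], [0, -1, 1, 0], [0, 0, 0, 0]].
xI - A = [[x + 1, 2, -1, 4], [0, x + 1, -1, 1], [0, 1, x - 1, 0], [0, 0, 0, x]].

Expanding det(xI - A) along the first row:
det(xI - A) = + (x + 1)·det([[x + 1, -1, 1], [1, x - 1, 0], [0, 0, x]]) - (2)·det([[0, -1, 1], [0, x - 1, 0], [0, 0, x]]) + (-1)·det([[0, x + 1, 1], [0, 1, 0], [0, 0, x]]) - (4)·det([[0, x + 1, -1], [0, 1, x - 1], [0, 0, 0]]).

Evaluating gives χ_A(x) = x^4 + x^3 = x^3(x + 1).

χ_A(x) = x^3(x + 1)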